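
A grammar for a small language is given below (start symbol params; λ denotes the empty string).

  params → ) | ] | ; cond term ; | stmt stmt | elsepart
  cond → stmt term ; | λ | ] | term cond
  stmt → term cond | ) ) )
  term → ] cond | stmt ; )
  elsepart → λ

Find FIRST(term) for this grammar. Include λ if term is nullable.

term → ] cond contributes {]}.
From term → stmt ; ): add FIRST(stmt) = { ), ] }.
Union: FIRST(term) = { ), ] }.

{ ), ] }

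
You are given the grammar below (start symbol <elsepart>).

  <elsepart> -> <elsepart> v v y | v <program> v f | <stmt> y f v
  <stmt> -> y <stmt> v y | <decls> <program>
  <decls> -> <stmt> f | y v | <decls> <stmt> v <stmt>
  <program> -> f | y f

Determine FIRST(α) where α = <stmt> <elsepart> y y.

{ y }

Add FIRST(<stmt>) = { y }; <stmt> is not nullable, stop.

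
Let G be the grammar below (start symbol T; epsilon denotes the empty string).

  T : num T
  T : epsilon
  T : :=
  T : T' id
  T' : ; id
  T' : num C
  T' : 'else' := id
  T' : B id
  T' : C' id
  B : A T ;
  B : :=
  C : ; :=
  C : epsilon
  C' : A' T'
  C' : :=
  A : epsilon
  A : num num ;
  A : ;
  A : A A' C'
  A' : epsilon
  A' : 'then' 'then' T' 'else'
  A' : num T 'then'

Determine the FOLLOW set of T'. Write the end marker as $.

{ 'else', 'then', :=, ;, id, num }

In T : T' id: add FIRST(id) = { id }.
In C' : A' T': T' is at the end, add FOLLOW(C') = { 'else', 'then', :=, ;, id, num }.
In A' : 'then' 'then' T' 'else': add FIRST('else') = { 'else' }.
Union: FOLLOW(T') = { 'else', 'then', :=, ;, id, num }.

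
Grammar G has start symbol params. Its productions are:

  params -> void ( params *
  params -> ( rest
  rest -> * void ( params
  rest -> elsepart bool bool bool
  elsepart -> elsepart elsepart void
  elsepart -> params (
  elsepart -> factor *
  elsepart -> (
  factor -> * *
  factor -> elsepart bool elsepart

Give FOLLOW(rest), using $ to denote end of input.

{ $, (, * }

In params -> ( rest: rest is at the end, add FOLLOW(params) = { $, (, * }.
Union: FOLLOW(rest) = { $, (, * }.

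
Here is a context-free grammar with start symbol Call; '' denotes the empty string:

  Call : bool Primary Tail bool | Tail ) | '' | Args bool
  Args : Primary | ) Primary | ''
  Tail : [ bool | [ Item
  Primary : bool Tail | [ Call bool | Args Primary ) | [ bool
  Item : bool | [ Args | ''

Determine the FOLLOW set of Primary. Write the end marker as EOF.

{ ), [, bool }

In Call : bool Primary Tail bool: add FIRST(Tail bool) = { [ }.
In Args : Primary: Primary is at the end, add FOLLOW(Args) = { ), [, bool }.
In Args : ) Primary: Primary is at the end, add FOLLOW(Args) = { ), [, bool }.
In Primary : Args Primary ): add FIRST()) = { ) }.
Union: FOLLOW(Primary) = { ), [, bool }.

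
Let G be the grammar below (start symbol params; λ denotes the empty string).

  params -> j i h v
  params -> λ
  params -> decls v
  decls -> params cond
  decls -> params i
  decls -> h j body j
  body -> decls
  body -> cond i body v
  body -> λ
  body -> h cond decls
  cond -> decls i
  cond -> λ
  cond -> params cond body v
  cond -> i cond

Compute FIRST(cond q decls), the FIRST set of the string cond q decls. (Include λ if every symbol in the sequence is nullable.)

Add FIRST(cond)\{λ} = { h, i, j, v }; cond is nullable, continue.
q is a terminal; add {q} and stop.

{ h, i, j, q, v }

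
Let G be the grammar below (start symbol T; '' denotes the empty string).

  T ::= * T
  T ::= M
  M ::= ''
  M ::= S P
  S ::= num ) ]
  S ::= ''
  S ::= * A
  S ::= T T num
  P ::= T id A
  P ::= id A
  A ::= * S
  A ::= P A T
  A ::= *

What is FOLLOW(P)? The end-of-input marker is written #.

In M ::= S P: P is at the end, add FOLLOW(M) = { #, *, id, num }.
In A ::= P A T: add FIRST(A T) = { *, id, num }.
Union: FOLLOW(P) = { #, *, id, num }.

{ #, *, id, num }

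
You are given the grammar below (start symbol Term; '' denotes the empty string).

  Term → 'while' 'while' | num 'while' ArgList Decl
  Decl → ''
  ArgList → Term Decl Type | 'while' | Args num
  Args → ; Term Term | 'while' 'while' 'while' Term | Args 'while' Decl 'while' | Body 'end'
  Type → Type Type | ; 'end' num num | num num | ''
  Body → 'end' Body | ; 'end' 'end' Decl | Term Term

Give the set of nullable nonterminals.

Directly nullable (have an ''-production): Decl, Type.
No other nonterminal has a production whose RHS symbols are all nullable.

{ Decl, Type }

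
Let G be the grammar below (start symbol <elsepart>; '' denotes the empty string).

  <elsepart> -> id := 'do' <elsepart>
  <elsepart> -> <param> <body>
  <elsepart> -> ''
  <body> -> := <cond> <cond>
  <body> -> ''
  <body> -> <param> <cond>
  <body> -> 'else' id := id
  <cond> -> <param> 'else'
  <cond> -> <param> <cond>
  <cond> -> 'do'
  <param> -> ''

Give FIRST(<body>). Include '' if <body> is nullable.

{ 'do', 'else', :=, '' }

<body> -> := <cond> <cond> contributes {:=}.
<body> -> '' contributes ''.
From <body> -> <param> <cond>: <param> nullable, take FIRST(<param>) ∪ FIRST(<cond>) = { 'do', 'else' }.
<body> -> 'else' id := id contributes {'else'}.
Union: FIRST(<body>) = { 'do', 'else', :=, '' }.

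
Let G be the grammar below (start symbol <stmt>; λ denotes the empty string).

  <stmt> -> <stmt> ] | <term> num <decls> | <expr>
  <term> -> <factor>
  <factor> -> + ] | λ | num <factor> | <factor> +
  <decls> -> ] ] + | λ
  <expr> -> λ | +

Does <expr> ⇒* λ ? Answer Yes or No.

<expr> has an λ-production, so <expr> ⇒ λ.

Yes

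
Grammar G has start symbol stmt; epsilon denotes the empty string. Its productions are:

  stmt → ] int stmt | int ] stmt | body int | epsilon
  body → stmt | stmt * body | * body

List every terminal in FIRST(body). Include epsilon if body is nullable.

{ *, ], int, epsilon }

From body → stmt: add FIRST(stmt) = { *, ], int, epsilon } (including epsilon since stmt is nullable).
From body → stmt * body: stmt nullable, take FIRST(stmt) ∪ {*} = { *, ], int }.
body → * body contributes {*}.
Union: FIRST(body) = { *, ], int, epsilon }.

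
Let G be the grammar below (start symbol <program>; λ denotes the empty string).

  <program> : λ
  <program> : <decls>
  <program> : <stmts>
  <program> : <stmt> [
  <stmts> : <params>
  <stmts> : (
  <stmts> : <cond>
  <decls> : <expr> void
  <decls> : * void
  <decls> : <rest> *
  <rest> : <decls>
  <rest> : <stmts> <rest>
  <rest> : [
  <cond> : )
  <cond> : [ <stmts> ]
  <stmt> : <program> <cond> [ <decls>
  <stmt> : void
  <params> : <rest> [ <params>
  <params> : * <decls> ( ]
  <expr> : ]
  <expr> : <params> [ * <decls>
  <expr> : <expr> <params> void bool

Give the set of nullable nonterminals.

Directly nullable (have an λ-production): <program>.
No other nonterminal has a production whose RHS symbols are all nullable.

{ <program> }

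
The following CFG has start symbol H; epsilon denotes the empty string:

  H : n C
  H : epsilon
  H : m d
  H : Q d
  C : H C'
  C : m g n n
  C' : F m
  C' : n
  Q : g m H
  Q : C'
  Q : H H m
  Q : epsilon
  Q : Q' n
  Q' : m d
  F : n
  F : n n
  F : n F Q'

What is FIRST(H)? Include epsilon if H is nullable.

{ d, g, m, n, epsilon }

H : n C contributes {n}.
H : epsilon contributes epsilon.
H : m d contributes {m}.
From H : Q d: Q nullable, take FIRST(Q) ∪ {d} = { d, g, m, n }.
Union: FIRST(H) = { d, g, m, n, epsilon }.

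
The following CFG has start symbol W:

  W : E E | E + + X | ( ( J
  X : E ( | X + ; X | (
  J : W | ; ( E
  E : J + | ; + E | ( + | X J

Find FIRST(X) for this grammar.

{ (, ; }

From X : E (: add FIRST(E) = { (, ; }.
From X : X + ; X: add FIRST(X) = { (, ; }.
X : ( contributes {(}.
Union: FIRST(X) = { (, ; }.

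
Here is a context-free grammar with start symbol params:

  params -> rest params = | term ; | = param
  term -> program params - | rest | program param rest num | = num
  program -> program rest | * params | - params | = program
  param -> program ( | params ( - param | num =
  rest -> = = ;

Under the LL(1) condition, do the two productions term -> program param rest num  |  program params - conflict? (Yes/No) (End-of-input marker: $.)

Yes

FIRST(program param rest num) = { *, -, = } and FIRST(program params -) = { *, -, = }.
Both contain *, so the two alternatives are not disjoint — LL(1) conflict.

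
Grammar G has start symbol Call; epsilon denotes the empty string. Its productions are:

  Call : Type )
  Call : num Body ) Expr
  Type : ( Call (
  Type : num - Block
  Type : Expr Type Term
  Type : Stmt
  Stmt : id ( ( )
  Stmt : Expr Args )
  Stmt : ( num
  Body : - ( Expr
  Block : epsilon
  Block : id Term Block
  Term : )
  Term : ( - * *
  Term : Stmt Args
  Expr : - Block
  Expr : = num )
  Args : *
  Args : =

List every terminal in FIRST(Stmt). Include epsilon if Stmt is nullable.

Stmt : id ( ( ) contributes {id}.
From Stmt : Expr Args ): add FIRST(Expr) = { -, = }.
Stmt : ( num contributes {(}.
Union: FIRST(Stmt) = { (, -, =, id }.

{ (, -, =, id }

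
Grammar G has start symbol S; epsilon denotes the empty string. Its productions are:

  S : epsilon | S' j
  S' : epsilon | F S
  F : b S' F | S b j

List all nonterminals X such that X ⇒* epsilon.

Directly nullable (have an epsilon-production): S, S'.
No other nonterminal has a production whose RHS symbols are all nullable.

{ S, S' }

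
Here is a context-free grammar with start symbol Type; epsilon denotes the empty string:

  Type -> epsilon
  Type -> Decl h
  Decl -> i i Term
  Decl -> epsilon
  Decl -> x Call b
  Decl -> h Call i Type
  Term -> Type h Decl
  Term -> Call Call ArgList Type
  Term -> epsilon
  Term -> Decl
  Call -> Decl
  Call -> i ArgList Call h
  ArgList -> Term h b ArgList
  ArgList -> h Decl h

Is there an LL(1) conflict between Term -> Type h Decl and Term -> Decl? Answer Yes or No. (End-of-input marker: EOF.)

Yes

FIRST(Type h Decl) = { h, i, x } and FIRST(Decl) = { h, i, x, epsilon }.
Both contain h, so the two alternatives are not disjoint — LL(1) conflict.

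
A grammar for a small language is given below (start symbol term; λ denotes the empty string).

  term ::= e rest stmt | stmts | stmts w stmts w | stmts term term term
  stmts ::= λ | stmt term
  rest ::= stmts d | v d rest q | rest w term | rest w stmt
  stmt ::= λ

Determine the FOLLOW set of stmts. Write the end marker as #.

{ #, d, e, q, w }

In term ::= stmts: stmts is at the end, add FOLLOW(term) = { #, d, e, q, w }.
In term ::= stmts w stmts w: add FIRST(w stmts w) = { w }.
In term ::= stmts w stmts w: add FIRST(w) = { w }.
In term ::= stmts term term term: add FIRST(term term term)\{λ} = { e, w }.
  Since term term term is nullable, also add FOLLOW(term) = { #, d, e, q, w }.
In rest ::= stmts d: add FIRST(d) = { d }.
Union: FOLLOW(stmts) = { #, d, e, q, w }.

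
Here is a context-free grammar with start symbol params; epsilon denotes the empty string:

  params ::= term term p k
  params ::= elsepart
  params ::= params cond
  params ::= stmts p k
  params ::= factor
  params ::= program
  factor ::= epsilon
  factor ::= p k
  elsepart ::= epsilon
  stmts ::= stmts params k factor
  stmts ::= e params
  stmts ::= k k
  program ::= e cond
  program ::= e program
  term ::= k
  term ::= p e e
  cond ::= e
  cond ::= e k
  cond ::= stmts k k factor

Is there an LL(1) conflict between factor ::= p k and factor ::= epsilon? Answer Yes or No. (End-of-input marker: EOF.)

FIRST(p k) = { p } and FIRST(epsilon) = { epsilon }.
The second alternative is nullable and FOLLOW(factor) = { EOF, e, k, p } shares p with FIRST of the first — conflict.

Yes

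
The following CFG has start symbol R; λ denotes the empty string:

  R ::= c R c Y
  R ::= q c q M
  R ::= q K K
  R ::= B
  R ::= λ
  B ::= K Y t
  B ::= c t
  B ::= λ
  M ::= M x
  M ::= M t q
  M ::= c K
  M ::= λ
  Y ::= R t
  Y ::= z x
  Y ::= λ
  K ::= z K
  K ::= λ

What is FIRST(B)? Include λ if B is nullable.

{ c, q, t, z, λ }

From B ::= K Y t: K, Y nullable, take FIRST(K) ∪ FIRST(Y) ∪ {t} = { c, q, t, z }.
B ::= c t contributes {c}.
B ::= λ contributes λ.
Union: FIRST(B) = { c, q, t, z, λ }.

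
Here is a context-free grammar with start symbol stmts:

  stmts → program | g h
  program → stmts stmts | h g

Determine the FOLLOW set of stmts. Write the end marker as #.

{ #, g, h }

stmts is the start symbol, so # ∈ FOLLOW(stmts).
In program → stmts stmts: add FIRST(stmts) = { g, h }.
In program → stmts stmts: stmts is at the end, add FOLLOW(program) = { #, g, h }.
Union: FOLLOW(stmts) = { #, g, h }.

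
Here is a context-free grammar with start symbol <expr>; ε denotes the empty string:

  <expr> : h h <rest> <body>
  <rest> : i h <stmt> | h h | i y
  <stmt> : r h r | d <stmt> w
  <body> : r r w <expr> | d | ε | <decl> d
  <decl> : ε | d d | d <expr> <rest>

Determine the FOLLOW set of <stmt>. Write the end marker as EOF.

In <rest> : i h <stmt>: <stmt> is at the end, add FOLLOW(<rest>) = { EOF, d, h, i, r }.
In <stmt> : d <stmt> w: add FIRST(w) = { w }.
Union: FOLLOW(<stmt>) = { EOF, d, h, i, r, w }.

{ EOF, d, h, i, r, w }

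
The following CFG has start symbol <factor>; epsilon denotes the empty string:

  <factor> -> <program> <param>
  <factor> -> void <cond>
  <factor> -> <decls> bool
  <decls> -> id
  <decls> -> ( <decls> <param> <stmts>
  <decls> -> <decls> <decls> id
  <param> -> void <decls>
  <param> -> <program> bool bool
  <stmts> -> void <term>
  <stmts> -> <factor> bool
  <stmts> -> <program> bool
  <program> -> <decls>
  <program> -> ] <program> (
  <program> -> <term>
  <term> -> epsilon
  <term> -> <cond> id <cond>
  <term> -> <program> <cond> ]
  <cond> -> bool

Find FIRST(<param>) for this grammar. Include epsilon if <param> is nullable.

{ (, ], bool, id, void }

<param> -> void <decls> contributes {void}.
From <param> -> <program> bool bool: <program> nullable, take FIRST(<program>) ∪ {bool} = { (, ], bool, id }.
Union: FIRST(<param>) = { (, ], bool, id, void }.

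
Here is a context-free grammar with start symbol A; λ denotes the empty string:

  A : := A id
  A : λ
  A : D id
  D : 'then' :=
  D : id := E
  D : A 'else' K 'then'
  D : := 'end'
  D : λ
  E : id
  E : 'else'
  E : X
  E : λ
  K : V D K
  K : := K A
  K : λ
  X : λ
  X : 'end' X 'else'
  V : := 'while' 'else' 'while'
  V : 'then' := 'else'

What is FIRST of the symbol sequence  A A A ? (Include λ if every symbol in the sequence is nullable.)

Add FIRST(A)\{λ} = { 'else', 'then', :=, id }; A is nullable, continue.
Add FIRST(A)\{λ} = { 'else', 'then', :=, id }; A is nullable, continue.
Add FIRST(A)\{λ} = { 'else', 'then', :=, id }; A is nullable, continue.
Every symbol is nullable, so include λ.

{ 'else', 'then', :=, id, λ }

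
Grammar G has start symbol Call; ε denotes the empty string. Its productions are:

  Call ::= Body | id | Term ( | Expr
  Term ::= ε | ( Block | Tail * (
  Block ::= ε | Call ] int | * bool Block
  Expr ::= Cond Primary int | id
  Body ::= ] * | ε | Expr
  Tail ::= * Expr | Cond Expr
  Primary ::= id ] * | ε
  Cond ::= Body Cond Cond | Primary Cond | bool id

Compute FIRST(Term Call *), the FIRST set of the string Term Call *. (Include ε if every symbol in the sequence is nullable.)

Add FIRST(Term)\{ε} = { (, *, ], bool, id }; Term is nullable, continue.
Add FIRST(Call)\{ε} = { (, *, ], bool, id }; Call is nullable, continue.
* is a terminal; add {*} and stop.

{ (, *, ], bool, id }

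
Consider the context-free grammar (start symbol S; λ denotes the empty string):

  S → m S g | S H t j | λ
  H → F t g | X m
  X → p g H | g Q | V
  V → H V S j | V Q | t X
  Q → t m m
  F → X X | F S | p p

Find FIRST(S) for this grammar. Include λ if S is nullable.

{ g, m, p, t, λ }

S → m S g contributes {m}.
From S → S H t j: S nullable, take FIRST(S) ∪ FIRST(H) = { g, m, p, t }.
S → λ contributes λ.
Union: FIRST(S) = { g, m, p, t, λ }.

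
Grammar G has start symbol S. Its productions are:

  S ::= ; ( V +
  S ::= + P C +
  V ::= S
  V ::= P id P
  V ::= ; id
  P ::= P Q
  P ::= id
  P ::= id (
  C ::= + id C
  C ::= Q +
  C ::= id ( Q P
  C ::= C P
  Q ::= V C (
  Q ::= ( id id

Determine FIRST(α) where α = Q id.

{ (, +, ;, id }

Add FIRST(Q) = { (, +, ;, id }; Q is not nullable, stop.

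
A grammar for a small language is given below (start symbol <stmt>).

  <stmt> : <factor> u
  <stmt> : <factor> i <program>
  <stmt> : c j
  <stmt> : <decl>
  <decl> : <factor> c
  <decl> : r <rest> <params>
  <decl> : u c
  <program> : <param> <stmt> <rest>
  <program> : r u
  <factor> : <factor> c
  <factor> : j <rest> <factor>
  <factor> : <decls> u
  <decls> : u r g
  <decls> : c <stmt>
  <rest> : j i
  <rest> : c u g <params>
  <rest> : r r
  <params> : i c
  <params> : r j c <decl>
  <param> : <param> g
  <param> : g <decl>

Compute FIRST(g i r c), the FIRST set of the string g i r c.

g is a terminal; add {g} and stop.

{ g }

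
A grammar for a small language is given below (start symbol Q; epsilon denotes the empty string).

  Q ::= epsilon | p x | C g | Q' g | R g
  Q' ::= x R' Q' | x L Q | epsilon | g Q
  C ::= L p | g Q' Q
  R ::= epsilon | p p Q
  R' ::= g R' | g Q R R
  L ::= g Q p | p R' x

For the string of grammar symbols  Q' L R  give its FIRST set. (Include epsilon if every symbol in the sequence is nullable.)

{ g, p, x }

Add FIRST(Q')\{epsilon} = { g, x }; Q' is nullable, continue.
Add FIRST(L) = { g, p }; L is not nullable, stop.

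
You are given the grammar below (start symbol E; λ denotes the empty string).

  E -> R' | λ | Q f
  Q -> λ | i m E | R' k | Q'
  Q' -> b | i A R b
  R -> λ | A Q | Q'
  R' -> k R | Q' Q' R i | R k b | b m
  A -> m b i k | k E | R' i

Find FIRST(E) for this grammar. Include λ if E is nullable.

{ b, f, i, k, m, λ }

From E -> R': add FIRST(R') = { b, i, k, m }.
E -> λ contributes λ.
From E -> Q f: Q nullable, take FIRST(Q) ∪ {f} = { b, f, i, k, m }.
Union: FIRST(E) = { b, f, i, k, m, λ }.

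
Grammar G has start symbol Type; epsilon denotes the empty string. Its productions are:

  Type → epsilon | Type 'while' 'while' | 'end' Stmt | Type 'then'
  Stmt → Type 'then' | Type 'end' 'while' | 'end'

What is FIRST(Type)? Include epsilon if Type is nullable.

{ 'end', 'then', 'while', epsilon }

Type → epsilon contributes epsilon.
From Type → Type 'while' 'while': Type nullable, take FIRST(Type) ∪ {'while'} = { 'end', 'then', 'while' }.
Type → 'end' Stmt contributes {'end'}.
From Type → Type 'then': Type nullable, take FIRST(Type) ∪ {'then'} = { 'end', 'then', 'while' }.
Union: FIRST(Type) = { 'end', 'then', 'while', epsilon }.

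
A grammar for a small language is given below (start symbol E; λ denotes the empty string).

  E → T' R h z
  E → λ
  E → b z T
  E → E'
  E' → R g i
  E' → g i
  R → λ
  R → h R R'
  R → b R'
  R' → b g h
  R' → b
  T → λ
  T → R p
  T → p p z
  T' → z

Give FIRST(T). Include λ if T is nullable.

{ b, h, p, λ }

T → λ contributes λ.
From T → R p: R nullable, take FIRST(R) ∪ {p} = { b, h, p }.
T → p p z contributes {p}.
Union: FIRST(T) = { b, h, p, λ }.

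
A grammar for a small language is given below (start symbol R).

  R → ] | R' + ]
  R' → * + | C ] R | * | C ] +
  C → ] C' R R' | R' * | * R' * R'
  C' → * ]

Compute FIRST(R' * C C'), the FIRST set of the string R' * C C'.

Add FIRST(R') = { *, ] }; R' is not nullable, stop.

{ *, ] }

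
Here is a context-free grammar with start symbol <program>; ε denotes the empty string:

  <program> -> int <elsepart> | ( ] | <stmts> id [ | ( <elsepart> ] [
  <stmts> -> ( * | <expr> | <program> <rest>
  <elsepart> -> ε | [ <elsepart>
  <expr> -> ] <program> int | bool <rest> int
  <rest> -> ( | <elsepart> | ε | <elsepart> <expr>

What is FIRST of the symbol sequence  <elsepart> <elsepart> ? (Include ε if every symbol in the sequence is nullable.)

{ [, ε }

Add FIRST(<elsepart>)\{ε} = { [ }; <elsepart> is nullable, continue.
Add FIRST(<elsepart>)\{ε} = { [ }; <elsepart> is nullable, continue.
Every symbol is nullable, so include ε.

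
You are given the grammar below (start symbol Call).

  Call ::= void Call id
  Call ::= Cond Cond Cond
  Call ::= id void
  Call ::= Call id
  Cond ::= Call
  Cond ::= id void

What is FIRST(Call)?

{ id, void }

Call ::= void Call id contributes {void}.
From Call ::= Cond Cond Cond: add FIRST(Cond) = { id, void }.
Call ::= id void contributes {id}.
From Call ::= Call id: add FIRST(Call) = { id, void }.
Union: FIRST(Call) = { id, void }.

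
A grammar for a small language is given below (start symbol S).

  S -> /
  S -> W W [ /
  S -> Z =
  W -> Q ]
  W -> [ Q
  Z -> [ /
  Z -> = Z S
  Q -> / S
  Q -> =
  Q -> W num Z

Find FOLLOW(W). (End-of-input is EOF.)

In S -> W W [ /: add FIRST(W [ /) = { /, =, [ }.
In S -> W W [ /: add FIRST([ /) = { [ }.
In Q -> W num Z: add FIRST(num Z) = { num }.
Union: FOLLOW(W) = { /, =, [, num }.

{ /, =, [, num }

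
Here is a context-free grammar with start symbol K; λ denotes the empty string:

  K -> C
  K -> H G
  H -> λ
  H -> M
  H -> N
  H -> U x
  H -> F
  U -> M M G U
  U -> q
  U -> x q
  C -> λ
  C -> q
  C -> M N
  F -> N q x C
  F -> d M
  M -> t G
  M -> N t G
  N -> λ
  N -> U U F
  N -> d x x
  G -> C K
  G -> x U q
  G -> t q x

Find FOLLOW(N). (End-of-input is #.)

{ #, d, q, t, x }

In H -> N: N is at the end, add FOLLOW(H) = { #, d, q, t, x }.
In C -> M N: N is at the end, add FOLLOW(C) = { #, d, q, t, x }.
In F -> N q x C: add FIRST(q x C) = { q }.
In M -> N t G: add FIRST(t G) = { t }.
Union: FOLLOW(N) = { #, d, q, t, x }.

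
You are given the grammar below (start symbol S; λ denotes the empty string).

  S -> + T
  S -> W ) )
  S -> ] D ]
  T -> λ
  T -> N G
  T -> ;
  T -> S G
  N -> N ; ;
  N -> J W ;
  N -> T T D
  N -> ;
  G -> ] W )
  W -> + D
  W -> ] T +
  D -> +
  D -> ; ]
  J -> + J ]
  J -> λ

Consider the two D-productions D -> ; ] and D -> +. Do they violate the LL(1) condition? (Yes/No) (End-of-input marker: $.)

No

FIRST(; ]) = { ; } and FIRST(+) = { + }.
The FIRST sets are disjoint and neither alternative is nullable — no conflict.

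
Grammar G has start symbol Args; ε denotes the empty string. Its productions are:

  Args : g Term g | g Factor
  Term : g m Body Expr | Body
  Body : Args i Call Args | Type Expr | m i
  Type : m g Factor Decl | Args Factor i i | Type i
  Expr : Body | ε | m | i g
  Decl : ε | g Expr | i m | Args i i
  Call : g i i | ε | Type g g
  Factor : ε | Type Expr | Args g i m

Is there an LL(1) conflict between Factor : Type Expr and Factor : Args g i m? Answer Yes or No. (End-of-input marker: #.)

Yes

FIRST(Type Expr) = { g, m } and FIRST(Args g i m) = { g }.
Both contain g, so the two alternatives are not disjoint — LL(1) conflict.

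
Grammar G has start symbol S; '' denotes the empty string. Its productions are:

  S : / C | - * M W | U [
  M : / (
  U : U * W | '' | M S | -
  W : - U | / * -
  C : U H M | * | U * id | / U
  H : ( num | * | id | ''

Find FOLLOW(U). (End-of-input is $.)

In S : U [: add FIRST([) = { [ }.
In U : U * W: add FIRST(* W) = { * }.
In W : - U: U is at the end, add FOLLOW(W) = { $, (, *, /, [, id }.
In C : U H M: add FIRST(H M) = { (, *, /, id }.
In C : U * id: add FIRST(* id) = { * }.
In C : / U: U is at the end, add FOLLOW(C) = { $, (, *, /, [, id }.
Union: FOLLOW(U) = { $, (, *, /, [, id }.

{ $, (, *, /, [, id }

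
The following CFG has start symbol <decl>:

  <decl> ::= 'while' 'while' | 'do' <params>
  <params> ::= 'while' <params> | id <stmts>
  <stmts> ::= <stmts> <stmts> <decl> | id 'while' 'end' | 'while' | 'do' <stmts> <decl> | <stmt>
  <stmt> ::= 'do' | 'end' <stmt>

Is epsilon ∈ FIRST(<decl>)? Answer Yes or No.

No

No nonterminal in this grammar is nullable.
No production of <decl> has an RHS whose symbols are all nullable, so <decl> is not nullable.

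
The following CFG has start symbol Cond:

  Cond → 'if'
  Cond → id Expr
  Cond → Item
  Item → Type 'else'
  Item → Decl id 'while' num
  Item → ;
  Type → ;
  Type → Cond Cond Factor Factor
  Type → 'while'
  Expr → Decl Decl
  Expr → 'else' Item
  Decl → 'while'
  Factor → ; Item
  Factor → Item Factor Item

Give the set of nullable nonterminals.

{ } (none)

No nonterminal has an empty production or an RHS whose symbols are all nullable.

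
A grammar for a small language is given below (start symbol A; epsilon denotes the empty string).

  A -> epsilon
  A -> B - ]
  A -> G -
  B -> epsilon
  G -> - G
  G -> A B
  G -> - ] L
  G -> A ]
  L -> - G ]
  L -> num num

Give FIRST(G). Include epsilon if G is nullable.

{ -, ], epsilon }

G -> - G contributes {-}.
From G -> A B: A, B nullable, take FIRST(A) ∪ FIRST(B) = { -, ] }; also epsilon since the whole RHS is nullable.
G -> - ] L contributes {-}.
From G -> A ]: A nullable, take FIRST(A) ∪ {]} = { -, ] }.
Union: FIRST(G) = { -, ], epsilon }.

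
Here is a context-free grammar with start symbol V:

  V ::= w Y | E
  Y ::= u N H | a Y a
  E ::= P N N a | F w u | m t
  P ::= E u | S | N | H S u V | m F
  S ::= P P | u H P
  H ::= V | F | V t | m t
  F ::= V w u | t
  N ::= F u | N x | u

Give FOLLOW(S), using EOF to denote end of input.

In P ::= S: S is at the end, add FOLLOW(P) = { m, t, u, w }.
In P ::= H S u V: add FIRST(u V) = { u }.
Union: FOLLOW(S) = { m, t, u, w }.

{ m, t, u, w }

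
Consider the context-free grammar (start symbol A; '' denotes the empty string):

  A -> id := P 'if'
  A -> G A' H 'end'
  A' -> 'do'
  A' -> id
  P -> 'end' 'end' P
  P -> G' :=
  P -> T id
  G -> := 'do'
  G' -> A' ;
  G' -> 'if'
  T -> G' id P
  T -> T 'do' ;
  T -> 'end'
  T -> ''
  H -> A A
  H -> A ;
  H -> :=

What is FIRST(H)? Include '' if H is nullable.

{ :=, id }

From H -> A A: add FIRST(A) = { :=, id }.
From H -> A ;: add FIRST(A) = { :=, id }.
H -> := contributes {:=}.
Union: FIRST(H) = { :=, id }.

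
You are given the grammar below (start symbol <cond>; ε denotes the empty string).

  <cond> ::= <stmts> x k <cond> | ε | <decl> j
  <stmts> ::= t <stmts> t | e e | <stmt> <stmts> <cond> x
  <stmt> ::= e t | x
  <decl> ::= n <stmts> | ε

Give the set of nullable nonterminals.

Directly nullable (have an ε-production): <cond>, <decl>.
No other nonterminal has a production whose RHS symbols are all nullable.

{ <cond>, <decl> }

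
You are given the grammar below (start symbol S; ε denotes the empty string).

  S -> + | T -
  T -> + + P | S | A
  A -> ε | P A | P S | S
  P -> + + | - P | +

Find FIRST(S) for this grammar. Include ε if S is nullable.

{ +, - }

S -> + contributes {+}.
From S -> T -: T nullable, take FIRST(T) ∪ {-} = { +, - }.
Union: FIRST(S) = { +, - }.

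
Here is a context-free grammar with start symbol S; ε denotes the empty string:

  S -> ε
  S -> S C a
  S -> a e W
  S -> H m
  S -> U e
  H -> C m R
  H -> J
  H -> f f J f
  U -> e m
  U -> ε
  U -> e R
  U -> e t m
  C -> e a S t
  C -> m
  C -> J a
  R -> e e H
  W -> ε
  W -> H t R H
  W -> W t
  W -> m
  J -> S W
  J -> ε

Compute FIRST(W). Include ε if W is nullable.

{ a, e, f, m, t, ε }

W -> ε contributes ε.
From W -> H t R H: H nullable, take FIRST(H) ∪ {t} = { a, e, f, m, t }.
From W -> W t: W nullable, take FIRST(W) ∪ {t} = { a, e, f, m, t }.
W -> m contributes {m}.
Union: FIRST(W) = { a, e, f, m, t, ε }.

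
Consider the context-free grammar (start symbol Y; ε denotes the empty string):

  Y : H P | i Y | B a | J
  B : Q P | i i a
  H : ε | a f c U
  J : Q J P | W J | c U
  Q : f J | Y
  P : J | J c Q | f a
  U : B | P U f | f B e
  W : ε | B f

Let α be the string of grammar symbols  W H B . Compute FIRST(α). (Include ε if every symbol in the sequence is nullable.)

Add FIRST(W)\{ε} = { a, c, f, i }; W is nullable, continue.
Add FIRST(H)\{ε} = { a }; H is nullable, continue.
Add FIRST(B) = { a, c, f, i }; B is not nullable, stop.

{ a, c, f, i }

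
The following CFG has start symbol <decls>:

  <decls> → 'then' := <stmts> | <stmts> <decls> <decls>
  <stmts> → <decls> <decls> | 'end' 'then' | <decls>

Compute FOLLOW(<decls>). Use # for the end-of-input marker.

<decls> is the start symbol, so # ∈ FOLLOW(<decls>).
In <decls> → <stmts> <decls> <decls>: add FIRST(<decls>) = { 'end', 'then' }.
In <decls> → <stmts> <decls> <decls>: <decls> is at the end, add FOLLOW(<decls>) = { #, 'end', 'then' }.
In <stmts> → <decls> <decls>: add FIRST(<decls>) = { 'end', 'then' }.
In <stmts> → <decls> <decls>: <decls> is at the end, add FOLLOW(<stmts>) = { #, 'end', 'then' }.
In <stmts> → <decls>: <decls> is at the end, add FOLLOW(<stmts>) = { #, 'end', 'then' }.
Union: FOLLOW(<decls>) = { #, 'end', 'then' }.

{ #, 'end', 'then' }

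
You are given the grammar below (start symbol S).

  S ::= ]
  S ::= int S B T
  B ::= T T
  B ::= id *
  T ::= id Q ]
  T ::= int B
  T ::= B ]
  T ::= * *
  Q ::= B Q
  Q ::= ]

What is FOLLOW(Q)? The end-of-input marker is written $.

{ ] }

In T ::= id Q ]: add FIRST(]) = { ] }.
In Q ::= B Q: Q is at the end, add FOLLOW(Q) = { ] }.
Union: FOLLOW(Q) = { ] }.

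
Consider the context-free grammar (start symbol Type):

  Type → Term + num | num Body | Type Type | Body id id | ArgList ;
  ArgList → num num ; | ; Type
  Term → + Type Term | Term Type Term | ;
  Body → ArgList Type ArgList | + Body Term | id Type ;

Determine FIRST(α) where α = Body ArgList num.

{ +, ;, id, num }

Add FIRST(Body) = { +, ;, id, num }; Body is not nullable, stop.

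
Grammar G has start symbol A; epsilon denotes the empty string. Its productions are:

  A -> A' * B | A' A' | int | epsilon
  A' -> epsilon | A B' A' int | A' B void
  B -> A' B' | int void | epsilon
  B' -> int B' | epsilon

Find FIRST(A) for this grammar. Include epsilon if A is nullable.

{ *, int, void, epsilon }

From A -> A' * B: A' nullable, take FIRST(A') ∪ {*} = { *, int, void }.
From A -> A' A': A', A' nullable, take FIRST(A') ∪ FIRST(A') = { *, int, void }; also epsilon since the whole RHS is nullable.
A -> int contributes {int}.
A -> epsilon contributes epsilon.
Union: FIRST(A) = { *, int, void, epsilon }.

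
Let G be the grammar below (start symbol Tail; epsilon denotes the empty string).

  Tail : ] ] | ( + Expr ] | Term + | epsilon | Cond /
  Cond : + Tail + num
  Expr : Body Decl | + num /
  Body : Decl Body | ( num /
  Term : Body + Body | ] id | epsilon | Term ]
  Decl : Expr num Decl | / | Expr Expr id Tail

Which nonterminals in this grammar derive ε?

Directly nullable (have an epsilon-production): Tail, Term.
No other nonterminal has a production whose RHS symbols are all nullable.

{ Tail, Term }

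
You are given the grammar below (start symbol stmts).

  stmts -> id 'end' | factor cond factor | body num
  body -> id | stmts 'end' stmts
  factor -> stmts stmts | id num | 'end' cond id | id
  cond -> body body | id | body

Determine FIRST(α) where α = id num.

{ id }

id is a terminal; add {id} and stop.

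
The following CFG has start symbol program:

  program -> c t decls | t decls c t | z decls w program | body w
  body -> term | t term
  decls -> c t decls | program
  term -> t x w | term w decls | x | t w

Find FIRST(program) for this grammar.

{ c, t, x, z }

program -> c t decls contributes {c}.
program -> t decls c t contributes {t}.
program -> z decls w program contributes {z}.
From program -> body w: add FIRST(body) = { t, x }.
Union: FIRST(program) = { c, t, x, z }.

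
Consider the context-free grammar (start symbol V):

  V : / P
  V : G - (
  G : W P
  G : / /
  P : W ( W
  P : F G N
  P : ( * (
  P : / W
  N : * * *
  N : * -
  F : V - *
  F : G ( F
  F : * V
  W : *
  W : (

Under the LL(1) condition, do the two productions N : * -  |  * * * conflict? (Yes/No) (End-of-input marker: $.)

FIRST(* -) = { * } and FIRST(* * *) = { * }.
Both contain *, so the two alternatives are not disjoint — LL(1) conflict.

Yes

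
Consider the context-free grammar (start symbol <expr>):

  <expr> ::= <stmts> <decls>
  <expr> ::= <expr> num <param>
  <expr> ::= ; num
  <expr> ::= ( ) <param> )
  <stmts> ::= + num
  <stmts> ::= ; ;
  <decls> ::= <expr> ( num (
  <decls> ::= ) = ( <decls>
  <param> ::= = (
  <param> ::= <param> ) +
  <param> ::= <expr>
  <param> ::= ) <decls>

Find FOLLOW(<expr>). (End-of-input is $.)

{ $, (, ), num }

<expr> is the start symbol, so $ ∈ FOLLOW(<expr>).
In <expr> ::= <expr> num <param>: add FIRST(num <param>) = { num }.
In <decls> ::= <expr> ( num (: add FIRST(( num () = { ( }.
In <param> ::= <expr>: <expr> is at the end, add FOLLOW(<param>) = { $, (, ), num }.
Union: FOLLOW(<expr>) = { $, (, ), num }.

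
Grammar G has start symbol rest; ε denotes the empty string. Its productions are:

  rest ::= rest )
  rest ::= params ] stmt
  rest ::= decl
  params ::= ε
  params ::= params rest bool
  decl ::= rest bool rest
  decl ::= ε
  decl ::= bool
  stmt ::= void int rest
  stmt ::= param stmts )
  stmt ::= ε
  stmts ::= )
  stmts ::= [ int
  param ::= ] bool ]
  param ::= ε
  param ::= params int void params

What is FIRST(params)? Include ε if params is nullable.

{ ), ], bool, ε }

params ::= ε contributes ε.
From params ::= params rest bool: params, rest nullable, take FIRST(params) ∪ FIRST(rest) ∪ {bool} = { ), ], bool }.
Union: FIRST(params) = { ), ], bool, ε }.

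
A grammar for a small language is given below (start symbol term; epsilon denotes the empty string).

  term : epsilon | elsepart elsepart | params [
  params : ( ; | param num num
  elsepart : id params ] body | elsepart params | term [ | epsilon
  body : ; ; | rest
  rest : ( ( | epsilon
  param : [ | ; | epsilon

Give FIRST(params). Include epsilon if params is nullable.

params : ( ; contributes {(}.
From params : param num num: param nullable, take FIRST(param) ∪ {num} = { ;, [, num }.
Union: FIRST(params) = { (, ;, [, num }.

{ (, ;, [, num }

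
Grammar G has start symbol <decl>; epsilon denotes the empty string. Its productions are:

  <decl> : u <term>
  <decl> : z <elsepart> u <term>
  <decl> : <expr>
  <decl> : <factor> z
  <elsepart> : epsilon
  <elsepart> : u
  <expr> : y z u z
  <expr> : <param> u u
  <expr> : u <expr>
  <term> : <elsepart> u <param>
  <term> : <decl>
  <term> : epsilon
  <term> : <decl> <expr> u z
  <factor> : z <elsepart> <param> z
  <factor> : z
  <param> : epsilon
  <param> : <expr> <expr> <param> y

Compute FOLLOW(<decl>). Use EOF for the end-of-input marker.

{ EOF, u, y }

<decl> is the start symbol, so EOF ∈ FOLLOW(<decl>).
In <term> : <decl>: <decl> is at the end, add FOLLOW(<term>) = { EOF, u, y }.
In <term> : <decl> <expr> u z: add FIRST(<expr> u z) = { u, y }.
Union: FOLLOW(<decl>) = { EOF, u, y }.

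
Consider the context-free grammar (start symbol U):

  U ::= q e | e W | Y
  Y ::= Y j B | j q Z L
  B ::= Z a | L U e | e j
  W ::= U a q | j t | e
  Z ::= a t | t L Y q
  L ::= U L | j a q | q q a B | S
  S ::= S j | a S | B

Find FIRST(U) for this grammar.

{ e, j, q }

U ::= q e contributes {q}.
U ::= e W contributes {e}.
From U ::= Y: add FIRST(Y) = { j }.
Union: FIRST(U) = { e, j, q }.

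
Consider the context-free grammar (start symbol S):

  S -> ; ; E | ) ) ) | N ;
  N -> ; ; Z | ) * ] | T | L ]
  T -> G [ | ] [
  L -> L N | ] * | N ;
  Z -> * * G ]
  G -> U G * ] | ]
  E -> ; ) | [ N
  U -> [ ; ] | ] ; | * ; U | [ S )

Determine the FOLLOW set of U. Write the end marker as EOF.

{ *, [, ] }

In G -> U G * ]: add FIRST(G * ]) = { *, [, ] }.
In U -> * ; U: U is at the end, add FOLLOW(U) = { *, [, ] }.
Union: FOLLOW(U) = { *, [, ] }.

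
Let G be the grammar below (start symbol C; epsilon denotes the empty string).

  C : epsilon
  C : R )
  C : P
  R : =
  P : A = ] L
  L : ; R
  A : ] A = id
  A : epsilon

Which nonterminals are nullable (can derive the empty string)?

Directly nullable (have an epsilon-production): C, A.
No other nonterminal has a production whose RHS symbols are all nullable.

{ A, C }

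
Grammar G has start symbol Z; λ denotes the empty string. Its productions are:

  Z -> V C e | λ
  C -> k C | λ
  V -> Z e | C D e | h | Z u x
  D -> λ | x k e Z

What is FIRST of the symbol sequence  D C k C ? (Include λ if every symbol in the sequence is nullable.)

{ k, x }

Add FIRST(D)\{λ} = { x }; D is nullable, continue.
Add FIRST(C)\{λ} = { k }; C is nullable, continue.
k is a terminal; add {k} and stop.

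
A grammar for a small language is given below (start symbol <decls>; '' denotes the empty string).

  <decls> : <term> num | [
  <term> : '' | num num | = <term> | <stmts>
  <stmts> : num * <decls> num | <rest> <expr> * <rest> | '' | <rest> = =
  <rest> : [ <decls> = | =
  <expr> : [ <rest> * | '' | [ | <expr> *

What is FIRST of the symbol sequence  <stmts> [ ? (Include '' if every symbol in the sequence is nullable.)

{ =, [, num }

Add FIRST(<stmts>)\{''} = { =, [, num }; <stmts> is nullable, continue.
[ is a terminal; add {[} and stop.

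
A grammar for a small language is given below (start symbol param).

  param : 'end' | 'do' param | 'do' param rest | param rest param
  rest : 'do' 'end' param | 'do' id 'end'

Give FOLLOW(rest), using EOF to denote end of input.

In param : 'do' param rest: rest is at the end, add FOLLOW(param) = { EOF, 'do', 'end' }.
In param : param rest param: add FIRST(param) = { 'do', 'end' }.
Union: FOLLOW(rest) = { EOF, 'do', 'end' }.

{ EOF, 'do', 'end' }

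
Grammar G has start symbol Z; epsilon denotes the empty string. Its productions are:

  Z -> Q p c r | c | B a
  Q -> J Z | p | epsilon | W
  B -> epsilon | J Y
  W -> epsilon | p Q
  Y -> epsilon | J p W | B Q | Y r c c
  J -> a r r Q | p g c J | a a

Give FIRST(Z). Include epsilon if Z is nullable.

From Z -> Q p c r: Q nullable, take FIRST(Q) ∪ {p} = { a, p }.
Z -> c contributes {c}.
From Z -> B a: B nullable, take FIRST(B) ∪ {a} = { a, p }.
Union: FIRST(Z) = { a, c, p }.

{ a, c, p }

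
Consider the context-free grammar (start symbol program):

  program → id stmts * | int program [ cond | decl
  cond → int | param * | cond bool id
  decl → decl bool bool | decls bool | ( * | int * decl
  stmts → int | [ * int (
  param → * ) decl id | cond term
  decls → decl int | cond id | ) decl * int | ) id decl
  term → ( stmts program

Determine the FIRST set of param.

param → * ) decl id contributes {*}.
From param → cond term: add FIRST(cond) = { *, int }.
Union: FIRST(param) = { *, int }.

{ *, int }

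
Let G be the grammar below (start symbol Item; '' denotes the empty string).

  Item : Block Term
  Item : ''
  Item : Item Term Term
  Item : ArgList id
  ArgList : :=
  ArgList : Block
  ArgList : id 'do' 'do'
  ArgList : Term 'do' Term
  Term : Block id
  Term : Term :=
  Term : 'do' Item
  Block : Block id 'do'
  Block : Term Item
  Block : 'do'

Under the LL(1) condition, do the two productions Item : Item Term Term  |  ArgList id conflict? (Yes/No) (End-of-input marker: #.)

Yes

FIRST(Item Term Term) = { 'do', :=, id } and FIRST(ArgList id) = { 'do', :=, id }.
Both contain 'do', so the two alternatives are not disjoint — LL(1) conflict.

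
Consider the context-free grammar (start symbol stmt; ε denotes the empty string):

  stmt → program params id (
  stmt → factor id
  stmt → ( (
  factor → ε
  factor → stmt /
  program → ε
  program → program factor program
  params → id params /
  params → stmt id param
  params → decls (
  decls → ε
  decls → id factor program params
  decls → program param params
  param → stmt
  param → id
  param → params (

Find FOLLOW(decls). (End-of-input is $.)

In params → decls (: add FIRST(() = { ( }.
Union: FOLLOW(decls) = { ( }.

{ ( }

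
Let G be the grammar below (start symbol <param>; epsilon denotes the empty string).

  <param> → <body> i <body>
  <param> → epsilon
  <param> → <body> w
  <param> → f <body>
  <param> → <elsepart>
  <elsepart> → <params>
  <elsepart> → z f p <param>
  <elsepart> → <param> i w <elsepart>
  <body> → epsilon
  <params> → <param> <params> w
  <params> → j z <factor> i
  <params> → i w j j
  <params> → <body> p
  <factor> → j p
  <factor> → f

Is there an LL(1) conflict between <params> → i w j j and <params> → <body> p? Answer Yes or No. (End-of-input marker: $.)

FIRST(i w j j) = { i } and FIRST(<body> p) = { p }.
The FIRST sets are disjoint and neither alternative is nullable — no conflict.

No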